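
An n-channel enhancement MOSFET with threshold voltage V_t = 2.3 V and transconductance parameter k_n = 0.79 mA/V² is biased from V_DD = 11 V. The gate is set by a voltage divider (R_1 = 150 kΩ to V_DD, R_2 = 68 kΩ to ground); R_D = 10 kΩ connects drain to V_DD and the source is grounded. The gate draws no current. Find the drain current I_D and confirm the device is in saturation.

V_G = V_DD·R_2/(R_1+R_2) = 11×68/218 = 3.43 V. With the source grounded, V_GS = V_G = 3.43 V.
Assume saturation: I_D = (k_n/2)(V_GS − V_t)² = (0.79/2)×(3.43 − 2.3)² = 0.395×1.13² = 0.505 mA.
V_DS = V_DD − I_D·R_D = 11 − 0.505×10 = 5.95 V.
Saturation requires V_DS ≥ V_GS − V_t = 1.13 V; 5.95 ≥ 1.13 ✓.

I_D ≈ 0.51 mA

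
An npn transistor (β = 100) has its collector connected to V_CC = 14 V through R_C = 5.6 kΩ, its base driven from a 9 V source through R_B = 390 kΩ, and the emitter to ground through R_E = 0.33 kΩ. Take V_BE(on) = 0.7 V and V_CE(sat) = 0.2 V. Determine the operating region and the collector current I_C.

Assume active. Base-emitter loop: I_B = (V_BB − V_BE)/(R_B + (β+1)R_E) = (9 − 0.7)/(390 + 101×0.33) = 0.0196 mA.
I_C = β·I_B = 100×0.0196 = 1.96 mA.
V_CE = V_CC − I_C·R_C − I_E·R_E = 14 − 1.96×5.6 − 1.98×0.33 = 2.37 V > V_CE(sat), so the active-region assumption holds.

active; I_C ≈ 2 mA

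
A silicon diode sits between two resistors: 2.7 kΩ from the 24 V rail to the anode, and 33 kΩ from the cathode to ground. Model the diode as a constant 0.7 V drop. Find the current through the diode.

I ≈ 0.65 mA

The two resistors are in series with the diode, so KVL gives 24 = I·2.7 + 0.7 + I·33.
I = (24 − 0.7) / (2.7 + 33) kΩ = 23.3 / 35.7 = 0.653 mA.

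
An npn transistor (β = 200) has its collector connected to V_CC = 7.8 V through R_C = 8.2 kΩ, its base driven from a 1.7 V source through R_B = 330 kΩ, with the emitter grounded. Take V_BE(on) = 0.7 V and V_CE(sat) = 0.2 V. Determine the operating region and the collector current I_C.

active; I_C ≈ 0.61 mA

Assume active. Base-emitter loop: I_B = (V_BB − V_BE)/R_B = (1.7 − 0.7)/330 = 0.00303 mA.
I_C = β·I_B = 200×0.00303 = 0.606 mA.
V_CE = V_CC − I_C·R_C = 7.8 − 0.606×8.2 = 2.83 V > V_CE(sat), so the active-region assumption holds.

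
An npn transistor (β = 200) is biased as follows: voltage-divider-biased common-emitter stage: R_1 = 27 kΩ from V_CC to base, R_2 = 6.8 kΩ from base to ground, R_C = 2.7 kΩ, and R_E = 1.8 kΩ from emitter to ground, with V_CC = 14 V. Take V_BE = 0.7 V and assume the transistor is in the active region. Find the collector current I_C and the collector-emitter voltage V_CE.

I_C ≈ 1.2 mA, V_CE ≈ 8.8 V

Thevenize the base divider: V_Th = V_CC·R_2/(R_1+R_2) = 14×6.8/33.8 = 2.82 V, R_Th = R_1‖R_2 = 5.43 kΩ.
Base-emitter loop: V_Th = I_B·R_Th + V_BE + (β+1)I_B·R_E, so I_B = (2.82 − 0.7) / (5.43 + 201×1.8) = 0.00576 mA.
I_C = β·I_B = 200×0.00576 = 1.15 mA, and I_E = (β+1)I_B = 1.16 mA.
V_CE = V_CC − I_C·R_C − I_E·R_E = 14 − 1.15×2.7 − 1.16×1.8 = 8.8 V.
V_CE = 8.8 V > 0.2 V confirms active-region operation.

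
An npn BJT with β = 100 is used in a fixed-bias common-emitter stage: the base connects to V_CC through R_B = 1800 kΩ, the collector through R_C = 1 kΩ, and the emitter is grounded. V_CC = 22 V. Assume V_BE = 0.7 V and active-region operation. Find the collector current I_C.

Base loop: V_CC = I_B·R_B + V_BE, so I_B = (22 − 0.7)/1800 kΩ = 0.0118 mA.
In the active region I_C = β·I_B = 100 × 0.0118 = 1.18 mA.
Collector loop: V_CE = V_CC − I_C·R_C = 22 − 1.18×1 = 20.8 V.
Since V_CE = 20.8 V > V_CE(sat) ≈ 0.2 V, the transistor is in the active region as assumed.

I_C ≈ 1.2 mA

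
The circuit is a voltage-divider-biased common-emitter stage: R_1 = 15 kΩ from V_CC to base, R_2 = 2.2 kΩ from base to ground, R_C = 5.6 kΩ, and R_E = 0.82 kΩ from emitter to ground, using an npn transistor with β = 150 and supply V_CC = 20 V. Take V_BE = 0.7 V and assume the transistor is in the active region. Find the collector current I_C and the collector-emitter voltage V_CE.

Thevenize the base divider: V_Th = V_CC·R_2/(R_1+R_2) = 20×2.2/17.2 = 2.56 V, R_Th = R_1‖R_2 = 1.92 kΩ.
Base-emitter loop: V_Th = I_B·R_Th + V_BE + (β+1)I_B·R_E, so I_B = (2.56 − 0.7) / (1.92 + 151×0.82) = 0.0148 mA.
I_C = β·I_B = 150×0.0148 = 2.22 mA, and I_E = (β+1)I_B = 2.23 mA.
V_CE = V_CC − I_C·R_C − I_E·R_E = 20 − 2.22×5.6 − 2.23×0.82 = 5.76 V.
V_CE = 5.76 V > 0.2 V confirms active-region operation.

I_C ≈ 2.2 mA, V_CE ≈ 5.8 V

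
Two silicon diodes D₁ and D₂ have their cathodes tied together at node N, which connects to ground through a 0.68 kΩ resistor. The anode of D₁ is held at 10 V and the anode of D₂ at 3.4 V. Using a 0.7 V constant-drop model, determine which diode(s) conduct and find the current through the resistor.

Only D₁ conducts; I_R ≈ 14 mA

Assume both conduct. Then node N would need to be at both 10−0.7 = 9.3 V and 3.4−0.7 = 2.7 V, which is impossible.
Assume only D₁ conducts: V_N = 10 − 0.7 = 9.3 V, so I_R = 9.3/0.68 = 13.7 mA.
Check D₂: its anode-to-cathode voltage is 3.4 − 9.3 = -5.9 V < 0.7 V, so it is off. The assumption is consistent.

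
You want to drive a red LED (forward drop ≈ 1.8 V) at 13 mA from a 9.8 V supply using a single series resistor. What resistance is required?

R ≈ 0.62 kΩ

The resistor drops V_S − V_D = 9.8 − 1.8 = 8 V at 13 mA.
R = 8 V / 13 mA = 0.615 kΩ.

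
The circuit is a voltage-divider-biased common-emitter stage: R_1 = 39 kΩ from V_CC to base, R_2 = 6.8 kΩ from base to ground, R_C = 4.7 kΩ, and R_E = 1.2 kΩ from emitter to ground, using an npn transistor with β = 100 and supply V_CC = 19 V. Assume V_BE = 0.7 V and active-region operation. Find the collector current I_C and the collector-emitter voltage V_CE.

Thevenize the base divider: V_Th = V_CC·R_2/(R_1+R_2) = 19×6.8/45.8 = 2.82 V, R_Th = R_1‖R_2 = 5.79 kΩ.
Base-emitter loop: V_Th = I_B·R_Th + V_BE + (β+1)I_B·R_E, so I_B = (2.82 − 0.7) / (5.79 + 101×1.2) = 0.0167 mA.
I_C = β·I_B = 100×0.0167 = 1.67 mA, and I_E = (β+1)I_B = 1.69 mA.
V_CE = V_CC − I_C·R_C − I_E·R_E = 19 − 1.67×4.7 − 1.69×1.2 = 9.13 V.
V_CE = 9.13 V > 0.2 V confirms active-region operation.

I_C ≈ 1.7 mA, V_CE ≈ 9.1 V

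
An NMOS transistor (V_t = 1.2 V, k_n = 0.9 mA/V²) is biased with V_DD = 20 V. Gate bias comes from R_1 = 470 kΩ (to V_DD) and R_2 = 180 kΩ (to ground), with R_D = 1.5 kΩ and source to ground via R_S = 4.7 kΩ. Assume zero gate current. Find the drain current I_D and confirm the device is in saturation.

V_G = V_DD·R_2/(R_1+R_2) = 20×180/650 = 5.54 V.
Assume saturation: I_D = (k_n/2)(V_GS − V_t)² with V_GS = V_G − I_D·R_S = 5.54 − 4.7·I_D.
Substituting gives 9.94·I_D² − 19.4·I_D + 8.47 = 0, with roots I_D = 0.665 or 1.28 mA.
The root I_D = 1.28 mA gives V_GS = -0.488 V ≤ V_t, so take I_D = 0.665 mA.
Then V_GS = 2.42 V and V_DS = V_DD − I_D(R_D+R_S) = 20 − 0.665×6.2 = 15.9 V.
Saturation requires V_DS ≥ V_GS − V_t = 1.22 V; 15.9 ≥ 1.22 ✓.

I_D ≈ 0.66 mA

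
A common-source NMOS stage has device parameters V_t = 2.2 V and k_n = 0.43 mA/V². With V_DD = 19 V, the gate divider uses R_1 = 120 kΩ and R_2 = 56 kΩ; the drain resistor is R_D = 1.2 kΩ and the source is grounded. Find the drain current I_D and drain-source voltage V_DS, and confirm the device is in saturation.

I_D ≈ 3.2 mA, V_DS ≈ 15 V

V_G = V_DD·R_2/(R_1+R_2) = 19×56/176 = 6.05 V. With the source grounded, V_GS = V_G = 6.05 V.
Assume saturation: I_D = (k_n/2)(V_GS − V_t)² = (0.43/2)×(6.05 − 2.2)² = 0.215×3.85² = 3.18 mA.
V_DS = V_DD − I_D·R_D = 19 − 3.18×1.2 = 15.2 V.
Saturation requires V_DS ≥ V_GS − V_t = 3.85 V; 15.2 ≥ 3.85 ✓.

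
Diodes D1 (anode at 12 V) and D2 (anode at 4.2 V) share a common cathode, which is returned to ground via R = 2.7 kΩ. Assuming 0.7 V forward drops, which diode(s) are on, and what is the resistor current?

Only D1 conducts; I_R ≈ 4.2 mA

Assume both conduct. Then node N would need to be at both 12−0.7 = 11.3 V and 4.2−0.7 = 3.5 V, which is impossible.
Assume only D1 conducts: V_N = 12 − 0.7 = 11.3 V, so I_R = 11.3/2.7 = 4.19 mA.
Check D2: its anode-to-cathode voltage is 4.2 − 11.3 = -7.1 V < 0.7 V, so it is off. The assumption is consistent.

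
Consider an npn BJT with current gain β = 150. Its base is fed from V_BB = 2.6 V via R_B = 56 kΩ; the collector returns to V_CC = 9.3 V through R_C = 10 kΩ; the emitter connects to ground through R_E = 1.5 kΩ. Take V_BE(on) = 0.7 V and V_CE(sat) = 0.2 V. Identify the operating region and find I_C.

Assume active: I_B = (2.6 − 0.7)/(56 + 151×1.5) = 0.00673 mA, I_C = β·I_B = 1.01 mA.
Then V_CE = 9.3 − 1.01×10 − 1.02×1.5 = -2.31 V < 0.2 V — the active assumption fails.
Re-solve with V_CE = 0.2 V. KCL at the emitter: V_E/R_E = (V_BB−0.7−V_E)/R_B + (V_CC−0.2−V_E)/R_C, giving V_E = 1.2 V.
I_C = (V_CC − 0.2 − V_E)/R_C = (9.1 − 1.2)/10 = 0.79 mA.
Check: I_B = (1.9 − 1.2)/56 = 0.0124 mA, and β·I_B = 1.87 mA > I_C, confirming saturation.

saturation; I_C ≈ 0.79 mA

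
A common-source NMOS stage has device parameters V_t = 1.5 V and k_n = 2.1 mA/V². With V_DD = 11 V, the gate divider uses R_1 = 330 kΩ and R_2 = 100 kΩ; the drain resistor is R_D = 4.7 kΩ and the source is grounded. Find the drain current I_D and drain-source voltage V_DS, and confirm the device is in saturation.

I_D ≈ 1.2 mA, V_DS ≈ 5.5 V

V_G = V_DD·R_2/(R_1+R_2) = 11×100/430 = 2.56 V. With the source grounded, V_GS = V_G = 2.56 V.
Assume saturation: I_D = (k_n/2)(V_GS − V_t)² = (2.1/2)×(2.56 − 1.5)² = 1.05×1.06² = 1.18 mA.
V_DS = V_DD − I_D·R_D = 11 − 1.18×4.7 = 5.47 V.
Saturation requires V_DS ≥ V_GS − V_t = 1.06 V; 5.47 ≥ 1.06 ✓.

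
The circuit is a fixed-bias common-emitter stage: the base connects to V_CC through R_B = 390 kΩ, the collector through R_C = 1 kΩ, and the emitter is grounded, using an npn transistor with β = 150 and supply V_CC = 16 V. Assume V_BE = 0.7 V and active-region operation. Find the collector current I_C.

Base loop: V_CC = I_B·R_B + V_BE, so I_B = (16 − 0.7)/390 kΩ = 0.0392 mA.
In the active region I_C = β·I_B = 150 × 0.0392 = 5.88 mA.
Collector loop: V_CE = V_CC − I_C·R_C = 16 − 5.88×1 = 10.1 V.
Since V_CE = 10.1 V > V_CE(sat) ≈ 0.2 V, the transistor is in the active region as assumed.

I_C ≈ 5.9 mA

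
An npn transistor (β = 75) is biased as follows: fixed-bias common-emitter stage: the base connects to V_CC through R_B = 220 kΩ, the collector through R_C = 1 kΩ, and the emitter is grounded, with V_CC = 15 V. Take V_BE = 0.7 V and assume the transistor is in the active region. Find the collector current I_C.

Base loop: V_CC = I_B·R_B + V_BE, so I_B = (15 − 0.7)/220 kΩ = 0.065 mA.
In the active region I_C = β·I_B = 75 × 0.065 = 4.88 mA.
Collector loop: V_CE = V_CC − I_C·R_C = 15 − 4.88×1 = 10.1 V.
Since V_CE = 10.1 V > V_CE(sat) ≈ 0.2 V, the transistor is in the active region as assumed.

I_C ≈ 4.9 mA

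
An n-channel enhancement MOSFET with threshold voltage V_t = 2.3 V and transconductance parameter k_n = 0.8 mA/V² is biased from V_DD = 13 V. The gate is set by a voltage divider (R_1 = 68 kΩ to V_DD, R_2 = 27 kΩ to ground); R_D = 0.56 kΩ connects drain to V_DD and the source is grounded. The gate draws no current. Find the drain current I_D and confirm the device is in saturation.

I_D ≈ 0.78 mA

V_G = V_DD·R_2/(R_1+R_2) = 13×27/95 = 3.69 V. With the source grounded, V_GS = V_G = 3.69 V.
Assume saturation: I_D = (k_n/2)(V_GS − V_t)² = (0.8/2)×(3.69 − 2.3)² = 0.4×1.39² = 0.778 mA.
V_DS = V_DD − I_D·R_D = 13 − 0.778×0.56 = 12.6 V.
Saturation requires V_DS ≥ V_GS − V_t = 1.39 V; 12.6 ≥ 1.39 ✓.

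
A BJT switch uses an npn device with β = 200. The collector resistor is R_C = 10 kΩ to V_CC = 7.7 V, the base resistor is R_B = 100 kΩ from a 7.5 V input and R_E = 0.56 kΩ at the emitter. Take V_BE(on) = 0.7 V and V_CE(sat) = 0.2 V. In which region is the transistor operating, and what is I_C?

Assume active: I_B = (7.5 − 0.7)/(100 + 201×0.56) = 0.032 mA, I_C = β·I_B = 6.4 mA.
Then V_CE = 7.7 − 6.4×10 − 6.43×0.56 = -59.9 V < 0.2 V — the active assumption fails.
Re-solve with V_CE = 0.2 V. KCL at the emitter: V_E/R_E = (V_BB−0.7−V_E)/R_B + (V_CC−0.2−V_E)/R_C, giving V_E = 0.431 V.
I_C = (V_CC − 0.2 − V_E)/R_C = (7.5 − 0.431)/10 = 0.707 mA.
Check: I_B = (6.8 − 0.431)/100 = 0.0637 mA, and β·I_B = 12.7 mA > I_C, confirming saturation.

saturation; I_C ≈ 0.71 mA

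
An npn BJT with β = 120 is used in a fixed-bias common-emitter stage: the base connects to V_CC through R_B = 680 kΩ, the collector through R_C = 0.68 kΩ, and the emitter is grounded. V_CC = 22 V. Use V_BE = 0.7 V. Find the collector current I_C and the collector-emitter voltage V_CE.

I_C ≈ 3.8 mA, V_CE ≈ 19 V

Base loop: V_CC = I_B·R_B + V_BE, so I_B = (22 − 0.7)/680 kΩ = 0.0313 mA.
In the active region I_C = β·I_B = 120 × 0.0313 = 3.76 mA.
Collector loop: V_CE = V_CC − I_C·R_C = 22 − 3.76×0.68 = 19.4 V.
Since V_CE = 19.4 V > V_CE(sat) ≈ 0.2 V, the transistor is in the active region as assumed.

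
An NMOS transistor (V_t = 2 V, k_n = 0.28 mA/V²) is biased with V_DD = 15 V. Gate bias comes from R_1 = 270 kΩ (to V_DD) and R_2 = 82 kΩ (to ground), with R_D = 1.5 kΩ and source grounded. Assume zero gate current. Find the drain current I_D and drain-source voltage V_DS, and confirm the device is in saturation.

I_D ≈ 0.31 mA, V_DS ≈ 15 V

V_G = V_DD·R_2/(R_1+R_2) = 15×82/352 = 3.49 V. With the source grounded, V_GS = V_G = 3.49 V.
Assume saturation: I_D = (k_n/2)(V_GS − V_t)² = (0.28/2)×(3.49 − 2)² = 0.14×1.49² = 0.313 mA.
V_DS = V_DD − I_D·R_D = 15 − 0.313×1.5 = 14.5 V.
Saturation requires V_DS ≥ V_GS − V_t = 1.49 V; 14.5 ≥ 1.49 ✓.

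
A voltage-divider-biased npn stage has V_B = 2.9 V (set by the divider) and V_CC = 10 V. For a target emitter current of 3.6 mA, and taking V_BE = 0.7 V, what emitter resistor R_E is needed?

R_E ≈ 0.61 kΩ

V_E = V_B − V_BE = 2.9 − 0.7 = 2.2 V.
R_E = V_E / I_E = 2.2 / 3.6 = 0.611 kΩ.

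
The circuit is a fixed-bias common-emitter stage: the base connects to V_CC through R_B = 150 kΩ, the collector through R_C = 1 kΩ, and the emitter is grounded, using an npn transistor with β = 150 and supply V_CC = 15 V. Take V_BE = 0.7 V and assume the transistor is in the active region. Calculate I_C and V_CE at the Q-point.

I_C ≈ 14 mA, V_CE ≈ 0.7 V

Base loop: V_CC = I_B·R_B + V_BE, so I_B = (15 − 0.7)/150 kΩ = 0.0953 mA.
In the active region I_C = β·I_B = 150 × 0.0953 = 14.3 mA.
Collector loop: V_CE = V_CC − I_C·R_C = 15 − 14.3×1 = 0.7 V.
Since V_CE = 0.7 V > V_CE(sat) ≈ 0.2 V, the transistor is in the active region as assumed.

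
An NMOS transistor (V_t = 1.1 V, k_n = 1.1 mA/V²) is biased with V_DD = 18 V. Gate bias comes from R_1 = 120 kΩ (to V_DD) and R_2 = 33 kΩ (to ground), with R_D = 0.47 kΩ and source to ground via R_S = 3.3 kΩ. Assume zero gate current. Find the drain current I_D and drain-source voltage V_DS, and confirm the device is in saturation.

I_D ≈ 0.54 mA, V_DS ≈ 16 V

V_G = V_DD·R_2/(R_1+R_2) = 18×33/153 = 3.88 V.
Assume saturation: I_D = (k_n/2)(V_GS − V_t)² with V_GS = V_G − I_D·R_S = 3.88 − 3.3·I_D.
Substituting gives 5.99·I_D² − 11.1·I_D + 4.26 = 0, with roots I_D = 0.542 or 1.31 mA.
The root I_D = 1.31 mA gives V_GS = -0.444 V ≤ V_t, so take I_D = 0.542 mA.
Then V_GS = 2.09 V and V_DS = V_DD − I_D(R_D+R_S) = 18 − 0.542×3.77 = 16 V.
Saturation requires V_DS ≥ V_GS − V_t = 0.993 V; 16 ≥ 0.993 ✓.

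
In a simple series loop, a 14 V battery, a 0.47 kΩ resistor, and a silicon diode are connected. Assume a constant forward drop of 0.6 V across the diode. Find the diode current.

KVL around the loop: 14 = V_D + I·R = 0.6 + I × 0.47 kΩ.
So I = (14 − 0.6) / 0.47 kΩ = 13.4 / 0.47 = 28.5 mA.

I ≈ 29 mA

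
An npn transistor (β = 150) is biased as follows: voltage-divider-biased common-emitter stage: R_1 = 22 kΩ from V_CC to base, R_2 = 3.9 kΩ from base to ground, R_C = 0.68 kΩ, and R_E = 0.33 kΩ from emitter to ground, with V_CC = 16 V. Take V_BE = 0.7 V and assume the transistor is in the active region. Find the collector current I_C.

I_C ≈ 4.8 mA

Thevenize the base divider: V_Th = V_CC·R_2/(R_1+R_2) = 16×3.9/25.9 = 2.41 V, R_Th = R_1‖R_2 = 3.31 kΩ.
Base-emitter loop: V_Th = I_B·R_Th + V_BE + (β+1)I_B·R_E, so I_B = (2.41 − 0.7) / (3.31 + 151×0.33) = 0.0322 mA.
I_C = β·I_B = 150×0.0322 = 4.82 mA, and I_E = (β+1)I_B = 4.86 mA.
V_CE = V_CC − I_C·R_C − I_E·R_E = 16 − 4.82×0.68 − 4.86×0.33 = 11.1 V.
V_CE = 11.1 V > 0.2 V confirms active-region operation.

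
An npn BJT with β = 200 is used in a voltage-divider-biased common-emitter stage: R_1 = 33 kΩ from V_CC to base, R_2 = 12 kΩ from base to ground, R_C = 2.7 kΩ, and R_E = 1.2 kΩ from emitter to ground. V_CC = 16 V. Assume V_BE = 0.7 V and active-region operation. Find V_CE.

Thevenize the base divider: V_Th = V_CC·R_2/(R_1+R_2) = 16×12/45 = 4.27 V, R_Th = R_1‖R_2 = 8.8 kΩ.
Base-emitter loop: V_Th = I_B·R_Th + V_BE + (β+1)I_B·R_E, so I_B = (4.27 − 0.7) / (8.8 + 201×1.2) = 0.0143 mA.
I_C = β·I_B = 200×0.0143 = 2.85 mA, and I_E = (β+1)I_B = 2.87 mA.
V_CE = V_CC − I_C·R_C − I_E·R_E = 16 − 2.85×2.7 − 2.87×1.2 = 4.85 V.
V_CE = 4.85 V > 0.2 V confirms active-region operation.

V_CE ≈ 4.9 V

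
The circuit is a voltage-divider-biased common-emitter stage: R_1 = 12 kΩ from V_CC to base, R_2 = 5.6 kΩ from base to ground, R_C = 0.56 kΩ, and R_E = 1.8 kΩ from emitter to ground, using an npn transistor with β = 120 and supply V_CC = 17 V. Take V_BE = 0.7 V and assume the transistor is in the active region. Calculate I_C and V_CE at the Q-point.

I_C ≈ 2.5 mA, V_CE ≈ 11 V

Thevenize the base divider: V_Th = V_CC·R_2/(R_1+R_2) = 17×5.6/17.6 = 5.41 V, R_Th = R_1‖R_2 = 3.82 kΩ.
Base-emitter loop: V_Th = I_B·R_Th + V_BE + (β+1)I_B·R_E, so I_B = (5.41 − 0.7) / (3.82 + 121×1.8) = 0.0212 mA.
I_C = β·I_B = 120×0.0212 = 2.55 mA, and I_E = (β+1)I_B = 2.57 mA.
V_CE = V_CC − I_C·R_C − I_E·R_E = 17 − 2.55×0.56 − 2.57×1.8 = 10.9 V.
V_CE = 10.9 V > 0.2 V confirms active-region operation.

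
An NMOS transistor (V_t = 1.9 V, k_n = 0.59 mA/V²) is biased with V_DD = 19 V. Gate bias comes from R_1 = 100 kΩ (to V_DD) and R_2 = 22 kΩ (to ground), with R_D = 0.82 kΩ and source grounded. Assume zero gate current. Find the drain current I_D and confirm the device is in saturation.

I_D ≈ 0.69 mA

V_G = V_DD·R_2/(R_1+R_2) = 19×22/122 = 3.43 V. With the source grounded, V_GS = V_G = 3.43 V.
Assume saturation: I_D = (k_n/2)(V_GS − V_t)² = (0.59/2)×(3.43 − 1.9)² = 0.295×1.53² = 0.687 mA.
V_DS = V_DD − I_D·R_D = 19 − 0.687×0.82 = 18.4 V.
Saturation requires V_DS ≥ V_GS − V_t = 1.53 V; 18.4 ≥ 1.53 ✓.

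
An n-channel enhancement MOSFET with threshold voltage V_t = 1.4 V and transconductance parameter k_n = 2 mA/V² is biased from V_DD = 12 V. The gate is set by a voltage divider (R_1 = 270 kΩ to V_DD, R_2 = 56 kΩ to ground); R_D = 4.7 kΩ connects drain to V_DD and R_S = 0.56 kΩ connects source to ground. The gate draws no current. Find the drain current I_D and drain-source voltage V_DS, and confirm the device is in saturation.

I_D ≈ 0.26 mA, V_DS ≈ 11 V

V_G = V_DD·R_2/(R_1+R_2) = 12×56/326 = 2.06 V.
Assume saturation: I_D = (k_n/2)(V_GS − V_t)² with V_GS = V_G − I_D·R_S = 2.06 − 0.56·I_D.
Substituting gives 0.314·I_D² − 1.74·I_D + 0.437 = 0, with roots I_D = 0.264 or 5.29 mA.
The root I_D = 5.29 mA gives V_GS = -0.899 V ≤ V_t, so take I_D = 0.264 mA.
Then V_GS = 1.91 V and V_DS = V_DD − I_D(R_D+R_S) = 12 − 0.264×5.26 = 10.6 V.
Saturation requires V_DS ≥ V_GS − V_t = 0.514 V; 10.6 ≥ 0.514 ✓.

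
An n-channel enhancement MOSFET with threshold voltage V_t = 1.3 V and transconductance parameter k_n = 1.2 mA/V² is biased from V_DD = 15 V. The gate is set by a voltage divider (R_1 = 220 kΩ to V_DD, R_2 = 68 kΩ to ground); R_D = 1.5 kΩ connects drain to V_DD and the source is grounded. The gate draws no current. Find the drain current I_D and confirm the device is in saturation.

I_D ≈ 3 mA

V_G = V_DD·R_2/(R_1+R_2) = 15×68/288 = 3.54 V. With the source grounded, V_GS = V_G = 3.54 V.
Assume saturation: I_D = (k_n/2)(V_GS − V_t)² = (1.2/2)×(3.54 − 1.3)² = 0.6×2.24² = 3.02 mA.
V_DS = V_DD − I_D·R_D = 15 − 3.02×1.5 = 10.5 V.
Saturation requires V_DS ≥ V_GS − V_t = 2.24 V; 10.5 ≥ 2.24 ✓.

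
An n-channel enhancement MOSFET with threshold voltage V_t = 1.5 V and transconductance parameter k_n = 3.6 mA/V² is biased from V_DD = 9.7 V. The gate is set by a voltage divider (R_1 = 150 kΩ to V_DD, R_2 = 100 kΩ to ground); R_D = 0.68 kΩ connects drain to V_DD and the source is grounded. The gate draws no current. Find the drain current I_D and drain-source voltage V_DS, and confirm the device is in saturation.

I_D ≈ 10 mA, V_DS ≈ 2.8 V

V_G = V_DD·R_2/(R_1+R_2) = 9.7×100/250 = 3.88 V. With the source grounded, V_GS = V_G = 3.88 V.
Assume saturation: I_D = (k_n/2)(V_GS − V_t)² = (3.6/2)×(3.88 − 1.5)² = 1.8×2.38² = 10.2 mA.
V_DS = V_DD − I_D·R_D = 9.7 − 10.2×0.68 = 2.77 V.
Saturation requires V_DS ≥ V_GS − V_t = 2.38 V; 2.77 ≥ 2.38 ✓.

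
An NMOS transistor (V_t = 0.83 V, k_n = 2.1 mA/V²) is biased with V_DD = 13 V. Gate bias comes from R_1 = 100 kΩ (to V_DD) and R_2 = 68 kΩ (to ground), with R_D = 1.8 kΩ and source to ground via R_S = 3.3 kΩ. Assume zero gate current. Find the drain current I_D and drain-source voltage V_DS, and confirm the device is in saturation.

V_G = V_DD·R_2/(R_1+R_2) = 13×68/168 = 5.26 V.
Assume saturation: I_D = (k_n/2)(V_GS − V_t)² with V_GS = V_G − I_D·R_S = 5.26 − 3.3·I_D.
Substituting gives 11.4·I_D² − 31.7·I_D + 20.6 = 0, with roots I_D = 1.04 or 1.73 mA.
The root I_D = 1.73 mA gives V_GS = -0.454 V ≤ V_t, so take I_D = 1.04 mA.
Then V_GS = 1.83 V and V_DS = V_DD − I_D(R_D+R_S) = 13 − 1.04×5.1 = 7.69 V.
Saturation requires V_DS ≥ V_GS − V_t = 0.996 V; 7.69 ≥ 0.996 ✓.

I_D ≈ 1 mA, V_DS ≈ 7.7 V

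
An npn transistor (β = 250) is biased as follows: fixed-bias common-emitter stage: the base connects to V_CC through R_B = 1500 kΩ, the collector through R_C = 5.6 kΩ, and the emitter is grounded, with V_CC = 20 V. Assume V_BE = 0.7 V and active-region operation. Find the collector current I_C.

Base loop: V_CC = I_B·R_B + V_BE, so I_B = (20 − 0.7)/1500 kΩ = 0.0129 mA.
In the active region I_C = β·I_B = 250 × 0.0129 = 3.22 mA.
Collector loop: V_CE = V_CC − I_C·R_C = 20 − 3.22×5.6 = 1.99 V.
Since V_CE = 1.99 V > V_CE(sat) ≈ 0.2 V, the transistor is in the active region as assumed.

I_C ≈ 3.2 mA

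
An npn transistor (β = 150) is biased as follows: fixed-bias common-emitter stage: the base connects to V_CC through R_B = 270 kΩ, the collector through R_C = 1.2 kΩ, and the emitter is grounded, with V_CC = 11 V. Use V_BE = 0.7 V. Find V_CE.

Base loop: V_CC = I_B·R_B + V_BE, so I_B = (11 − 0.7)/270 kΩ = 0.0381 mA.
In the active region I_C = β·I_B = 150 × 0.0381 = 5.72 mA.
Collector loop: V_CE = V_CC − I_C·R_C = 11 − 5.72×1.2 = 4.13 V.
Since V_CE = 4.13 V > V_CE(sat) ≈ 0.2 V, the transistor is in the active region as assumed.

V_CE ≈ 4.1 V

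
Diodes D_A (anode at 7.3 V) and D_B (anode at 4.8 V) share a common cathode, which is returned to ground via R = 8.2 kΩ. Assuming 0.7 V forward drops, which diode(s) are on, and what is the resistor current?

Assume both conduct. Then node N would need to be at both 7.3−0.7 = 6.6 V and 4.8−0.7 = 4.1 V, which is impossible.
Assume only D_A conducts: V_N = 7.3 − 0.7 = 6.6 V, so I_R = 6.6/8.2 = 0.805 mA.
Check D_B: its anode-to-cathode voltage is 4.8 − 6.6 = -1.8 V < 0.7 V, so it is off. The assumption is consistent.

Only D_A conducts; I_R ≈ 0.8 mA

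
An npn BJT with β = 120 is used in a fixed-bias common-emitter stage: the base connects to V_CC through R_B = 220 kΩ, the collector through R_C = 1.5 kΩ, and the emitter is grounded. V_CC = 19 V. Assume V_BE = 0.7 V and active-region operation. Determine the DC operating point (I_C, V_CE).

Base loop: V_CC = I_B·R_B + V_BE, so I_B = (19 − 0.7)/220 kΩ = 0.0832 mA.
In the active region I_C = β·I_B = 120 × 0.0832 = 9.98 mA.
Collector loop: V_CE = V_CC − I_C·R_C = 19 − 9.98×1.5 = 4.03 V.
Since V_CE = 4.03 V > V_CE(sat) ≈ 0.2 V, the transistor is in the active region as assumed.

I_C ≈ 10 mA, V_CE ≈ 4 V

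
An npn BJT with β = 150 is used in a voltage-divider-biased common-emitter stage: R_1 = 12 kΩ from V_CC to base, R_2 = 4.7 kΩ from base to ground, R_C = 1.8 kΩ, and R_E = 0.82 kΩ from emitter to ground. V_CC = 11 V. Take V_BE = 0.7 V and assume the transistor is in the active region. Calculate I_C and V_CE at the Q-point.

I_C ≈ 2.8 mA, V_CE ≈ 3.6 V

Thevenize the base divider: V_Th = V_CC·R_2/(R_1+R_2) = 11×4.7/16.7 = 3.1 V, R_Th = R_1‖R_2 = 3.38 kΩ.
Base-emitter loop: V_Th = I_B·R_Th + V_BE + (β+1)I_B·R_E, so I_B = (3.1 − 0.7) / (3.38 + 151×0.82) = 0.0188 mA.
I_C = β·I_B = 150×0.0188 = 2.83 mA, and I_E = (β+1)I_B = 2.84 mA.
V_CE = V_CC − I_C·R_C − I_E·R_E = 11 − 2.83×1.8 − 2.84×0.82 = 3.58 V.
V_CE = 3.58 V > 0.2 V confirms active-region operation.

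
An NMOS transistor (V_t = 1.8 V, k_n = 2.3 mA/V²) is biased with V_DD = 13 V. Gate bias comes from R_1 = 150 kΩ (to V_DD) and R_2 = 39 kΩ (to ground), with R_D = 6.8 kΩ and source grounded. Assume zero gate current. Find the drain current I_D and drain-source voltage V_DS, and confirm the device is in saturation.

I_D ≈ 0.9 mA, V_DS ≈ 6.9 V

V_G = V_DD·R_2/(R_1+R_2) = 13×39/189 = 2.68 V. With the source grounded, V_GS = V_G = 2.68 V.
Assume saturation: I_D = (k_n/2)(V_GS − V_t)² = (2.3/2)×(2.68 − 1.8)² = 1.15×0.883² = 0.896 mA.
V_DS = V_DD − I_D·R_D = 13 − 0.896×6.8 = 6.91 V.
Saturation requires V_DS ≥ V_GS − V_t = 0.883 V; 6.91 ≥ 0.883 ✓.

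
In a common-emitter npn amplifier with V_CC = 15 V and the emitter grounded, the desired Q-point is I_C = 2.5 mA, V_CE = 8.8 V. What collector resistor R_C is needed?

Collector loop: V_CC = I_C·R_C + V_CE.
R_C = (V_CC − V_CE)/I_C = (15 − 8.8)/2.5 = 2.48 kΩ.

R_C ≈ 2.5 kΩ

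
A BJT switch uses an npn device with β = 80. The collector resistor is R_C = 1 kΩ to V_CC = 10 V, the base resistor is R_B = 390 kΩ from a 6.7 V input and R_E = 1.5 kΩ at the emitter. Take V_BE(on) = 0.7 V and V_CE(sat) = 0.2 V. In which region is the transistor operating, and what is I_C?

active; I_C ≈ 0.94 mA

Assume active. Base-emitter loop: I_B = (V_BB − V_BE)/(R_B + (β+1)R_E) = (6.7 − 0.7)/(390 + 81×1.5) = 0.0117 mA.
I_C = β·I_B = 80×0.0117 = 0.938 mA.
V_CE = V_CC − I_C·R_C − I_E·R_E = 10 − 0.938×1 − 0.95×1.5 = 7.64 V > V_CE(sat), so the active-region assumption holds.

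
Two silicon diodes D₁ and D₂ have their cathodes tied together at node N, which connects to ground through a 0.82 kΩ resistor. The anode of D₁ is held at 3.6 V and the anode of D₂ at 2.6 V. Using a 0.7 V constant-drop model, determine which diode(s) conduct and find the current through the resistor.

Only D₁ conducts; I_R ≈ 3.5 mA

Assume both conduct. Then node N would need to be at both 3.6−0.7 = 2.9 V and 2.6−0.7 = 1.9 V, which is impossible.
Assume only D₁ conducts: V_N = 3.6 − 0.7 = 2.9 V, so I_R = 2.9/0.82 = 3.54 mA.
Check D₂: its anode-to-cathode voltage is 2.6 − 2.9 = -0.3 V < 0.7 V, so it is off. The assumption is consistent.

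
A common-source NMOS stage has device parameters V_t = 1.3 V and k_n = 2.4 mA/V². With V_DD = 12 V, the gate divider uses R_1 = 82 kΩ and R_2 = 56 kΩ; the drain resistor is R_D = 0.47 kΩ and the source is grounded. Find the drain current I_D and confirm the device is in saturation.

I_D ≈ 15 mA

V_G = V_DD·R_2/(R_1+R_2) = 12×56/138 = 4.87 V. With the source grounded, V_GS = V_G = 4.87 V.
Assume saturation: I_D = (k_n/2)(V_GS − V_t)² = (2.4/2)×(4.87 − 1.3)² = 1.2×3.57² = 15.3 mA.
V_DS = V_DD − I_D·R_D = 12 − 15.3×0.47 = 4.81 V.
Saturation requires V_DS ≥ V_GS − V_t = 3.57 V; 4.81 ≥ 3.57 ✓.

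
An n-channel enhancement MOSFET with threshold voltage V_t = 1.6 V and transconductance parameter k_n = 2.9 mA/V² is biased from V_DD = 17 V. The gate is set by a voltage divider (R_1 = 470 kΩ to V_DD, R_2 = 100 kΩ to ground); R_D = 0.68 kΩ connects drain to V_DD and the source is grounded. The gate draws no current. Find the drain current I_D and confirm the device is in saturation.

V_G = V_DD·R_2/(R_1+R_2) = 17×100/570 = 2.98 V. With the source grounded, V_GS = V_G = 2.98 V.
Assume saturation: I_D = (k_n/2)(V_GS − V_t)² = (2.9/2)×(2.98 − 1.6)² = 1.45×1.38² = 2.77 mA.
V_DS = V_DD − I_D·R_D = 17 − 2.77×0.68 = 15.1 V.
Saturation requires V_DS ≥ V_GS − V_t = 1.38 V; 15.1 ≥ 1.38 ✓.

I_D ≈ 2.8 mA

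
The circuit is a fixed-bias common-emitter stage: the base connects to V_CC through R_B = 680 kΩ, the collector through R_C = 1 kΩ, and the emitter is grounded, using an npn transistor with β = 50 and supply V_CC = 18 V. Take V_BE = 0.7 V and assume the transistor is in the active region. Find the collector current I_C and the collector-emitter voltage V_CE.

Base loop: V_CC = I_B·R_B + V_BE, so I_B = (18 − 0.7)/680 kΩ = 0.0254 mA.
In the active region I_C = β·I_B = 50 × 0.0254 = 1.27 mA.
Collector loop: V_CE = V_CC − I_C·R_C = 18 − 1.27×1 = 16.7 V.
Since V_CE = 16.7 V > V_CE(sat) ≈ 0.2 V, the transistor is in the active region as assumed.

I_C ≈ 1.3 mA, V_CE ≈ 17 V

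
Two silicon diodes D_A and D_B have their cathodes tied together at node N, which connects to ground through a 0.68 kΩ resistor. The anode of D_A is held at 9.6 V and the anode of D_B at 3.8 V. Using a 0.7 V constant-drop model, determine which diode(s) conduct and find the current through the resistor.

Only D_A conducts; I_R ≈ 13 mA

Assume both conduct. Then node N would need to be at both 9.6−0.7 = 8.9 V and 3.8−0.7 = 3.1 V, which is impossible.
Assume only D_A conducts: V_N = 9.6 − 0.7 = 8.9 V, so I_R = 8.9/0.68 = 13.1 mA.
Check D_B: its anode-to-cathode voltage is 3.8 − 8.9 = -5.1 V < 0.7 V, so it is off. The assumption is consistent.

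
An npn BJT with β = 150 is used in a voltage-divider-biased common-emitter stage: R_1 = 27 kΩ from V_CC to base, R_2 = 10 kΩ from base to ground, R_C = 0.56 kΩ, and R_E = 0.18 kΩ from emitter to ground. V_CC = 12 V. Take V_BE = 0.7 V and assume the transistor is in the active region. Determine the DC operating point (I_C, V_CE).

I_C ≈ 11 mA, V_CE ≈ 3.8 V

Thevenize the base divider: V_Th = V_CC·R_2/(R_1+R_2) = 12×10/37 = 3.24 V, R_Th = R_1‖R_2 = 7.3 kΩ.
Base-emitter loop: V_Th = I_B·R_Th + V_BE + (β+1)I_B·R_E, so I_B = (3.24 − 0.7) / (7.3 + 151×0.18) = 0.0738 mA.
I_C = β·I_B = 150×0.0738 = 11.1 mA, and I_E = (β+1)I_B = 11.1 mA.
V_CE = V_CC − I_C·R_C − I_E·R_E = 12 − 11.1×0.56 − 11.1×0.18 = 3.8 V.
V_CE = 3.8 V > 0.2 V confirms active-region operation.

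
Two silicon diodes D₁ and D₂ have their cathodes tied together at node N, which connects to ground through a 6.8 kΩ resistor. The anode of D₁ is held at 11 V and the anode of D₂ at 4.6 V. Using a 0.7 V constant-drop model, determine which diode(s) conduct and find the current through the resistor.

Assume both conduct. Then node N would need to be at both 11−0.7 = 10.3 V and 4.6−0.7 = 3.9 V, which is impossible.
Assume only D₁ conducts: V_N = 11 − 0.7 = 10.3 V, so I_R = 10.3/6.8 = 1.51 mA.
Check D₂: its anode-to-cathode voltage is 4.6 − 10.3 = -5.7 V < 0.7 V, so it is off. The assumption is consistent.

Only D₁ conducts; I_R ≈ 1.5 mA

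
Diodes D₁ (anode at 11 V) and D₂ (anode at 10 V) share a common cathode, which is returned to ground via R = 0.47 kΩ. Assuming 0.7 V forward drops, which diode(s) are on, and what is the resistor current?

Only D₁ conducts; I_R ≈ 22 mA

Assume both conduct. Then node N would need to be at both 11−0.7 = 10.3 V and 10−0.7 = 9.3 V, which is impossible.
Assume only D₁ conducts: V_N = 11 − 0.7 = 10.3 V, so I_R = 10.3/0.47 = 21.9 mA.
Check D₂: its anode-to-cathode voltage is 10 − 10.3 = -0.3 V < 0.7 V, so it is off. The assumption is consistent.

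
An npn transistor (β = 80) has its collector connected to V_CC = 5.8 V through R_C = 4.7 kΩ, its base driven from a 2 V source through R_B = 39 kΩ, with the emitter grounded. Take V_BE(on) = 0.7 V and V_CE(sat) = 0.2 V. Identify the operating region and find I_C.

saturation; I_C ≈ 1.2 mA

Assume active: I_B = (2 − 0.7)/39 = 0.0333 mA, giving I_C = β·I_B = 2.67 mA.
But then V_CE = 5.8 − 2.67×4.7 = -6.73 V < V_CE(sat) = 0.2 V — impossible in the active region.
So the transistor is saturated. With V_CE = 0.2 V, I_C = (V_CC − 0.2)/R_C = 5.6/4.7 = 1.19 mA.
Check: β·I_B = 2.67 mA > I_C = 1.19 mA, confirming saturation.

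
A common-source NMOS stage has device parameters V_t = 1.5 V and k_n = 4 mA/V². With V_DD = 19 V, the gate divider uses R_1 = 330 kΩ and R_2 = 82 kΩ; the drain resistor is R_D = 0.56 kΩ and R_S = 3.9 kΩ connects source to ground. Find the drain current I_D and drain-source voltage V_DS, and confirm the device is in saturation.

I_D ≈ 0.46 mA, V_DS ≈ 17 V

V_G = V_DD·R_2/(R_1+R_2) = 19×82/412 = 3.78 V.
Assume saturation: I_D = (k_n/2)(V_GS − V_t)² with V_GS = V_G − I_D·R_S = 3.78 − 3.9·I_D.
Substituting gives 30.4·I_D² − 36.6·I_D + 10.4 = 0, with roots I_D = 0.462 or 0.741 mA.
The root I_D = 0.741 mA gives V_GS = 0.891 V ≤ V_t, so take I_D = 0.462 mA.
Then V_GS = 1.98 V and V_DS = V_DD − I_D(R_D+R_S) = 19 − 0.462×4.46 = 16.9 V.
Saturation requires V_DS ≥ V_GS − V_t = 0.481 V; 16.9 ≥ 0.481 ✓.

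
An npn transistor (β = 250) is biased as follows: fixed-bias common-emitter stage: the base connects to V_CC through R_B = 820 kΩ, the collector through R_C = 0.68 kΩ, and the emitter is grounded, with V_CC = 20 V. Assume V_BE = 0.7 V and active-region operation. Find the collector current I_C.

I_C ≈ 5.9 mA

Base loop: V_CC = I_B·R_B + V_BE, so I_B = (20 − 0.7)/820 kΩ = 0.0235 mA.
In the active region I_C = β·I_B = 250 × 0.0235 = 5.88 mA.
Collector loop: V_CE = V_CC − I_C·R_C = 20 − 5.88×0.68 = 16 V.
Since V_CE = 16 V > V_CE(sat) ≈ 0.2 V, the transistor is in the active region as assumed.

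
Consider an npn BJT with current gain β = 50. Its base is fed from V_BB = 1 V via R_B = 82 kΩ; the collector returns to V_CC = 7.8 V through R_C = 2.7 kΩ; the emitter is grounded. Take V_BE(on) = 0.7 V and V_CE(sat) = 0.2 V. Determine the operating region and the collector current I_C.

Assume active. Base-emitter loop: I_B = (V_BB − V_BE)/R_B = (1 − 0.7)/82 = 0.00366 mA.
I_C = β·I_B = 50×0.00366 = 0.183 mA.
V_CE = V_CC − I_C·R_C = 7.8 − 0.183×2.7 = 7.31 V > V_CE(sat), so the active-region assumption holds.

active; I_C ≈ 0.18 mA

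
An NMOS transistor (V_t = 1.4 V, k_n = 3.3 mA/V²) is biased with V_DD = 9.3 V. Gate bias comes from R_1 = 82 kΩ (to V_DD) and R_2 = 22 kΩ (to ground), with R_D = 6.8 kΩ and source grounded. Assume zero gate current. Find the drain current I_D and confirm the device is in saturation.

I_D ≈ 0.53 mA

V_G = V_DD·R_2/(R_1+R_2) = 9.3×22/104 = 1.97 V. With the source grounded, V_GS = V_G = 1.97 V.
Assume saturation: I_D = (k_n/2)(V_GS − V_t)² = (3.3/2)×(1.97 − 1.4)² = 1.65×0.567² = 0.531 mA.
V_DS = V_DD − I_D·R_D = 9.3 − 0.531×6.8 = 5.69 V.
Saturation requires V_DS ≥ V_GS − V_t = 0.567 V; 5.69 ≥ 0.567 ✓.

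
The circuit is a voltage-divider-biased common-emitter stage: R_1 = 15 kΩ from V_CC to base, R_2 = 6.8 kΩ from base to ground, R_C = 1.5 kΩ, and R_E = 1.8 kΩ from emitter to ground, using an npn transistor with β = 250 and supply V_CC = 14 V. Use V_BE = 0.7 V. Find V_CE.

V_CE ≈ 7.4 V

Thevenize the base divider: V_Th = V_CC·R_2/(R_1+R_2) = 14×6.8/21.8 = 4.37 V, R_Th = R_1‖R_2 = 4.68 kΩ.
Base-emitter loop: V_Th = I_B·R_Th + V_BE + (β+1)I_B·R_E, so I_B = (4.37 − 0.7) / (4.68 + 251×1.8) = 0.00803 mA.
I_C = β·I_B = 250×0.00803 = 2.01 mA, and I_E = (β+1)I_B = 2.02 mA.
V_CE = V_CC − I_C·R_C − I_E·R_E = 14 − 2.01×1.5 − 2.02×1.8 = 7.36 V.
V_CE = 7.36 V > 0.2 V confirms active-region operation.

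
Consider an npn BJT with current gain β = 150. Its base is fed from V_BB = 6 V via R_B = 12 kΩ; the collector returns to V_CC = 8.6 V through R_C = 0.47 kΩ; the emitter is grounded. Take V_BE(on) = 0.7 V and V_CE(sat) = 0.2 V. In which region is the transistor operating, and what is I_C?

saturation; I_C ≈ 18 mA

Assume active: I_B = (6 − 0.7)/12 = 0.442 mA, giving I_C = β·I_B = 66.2 mA.
But then V_CE = 8.6 − 66.2×0.47 = -22.5 V < V_CE(sat) = 0.2 V — impossible in the active region.
So the transistor is saturated. With V_CE = 0.2 V, I_C = (V_CC − 0.2)/R_C = 8.4/0.47 = 17.9 mA.
Check: β·I_B = 66.2 mA > I_C = 17.9 mA, confirming saturation.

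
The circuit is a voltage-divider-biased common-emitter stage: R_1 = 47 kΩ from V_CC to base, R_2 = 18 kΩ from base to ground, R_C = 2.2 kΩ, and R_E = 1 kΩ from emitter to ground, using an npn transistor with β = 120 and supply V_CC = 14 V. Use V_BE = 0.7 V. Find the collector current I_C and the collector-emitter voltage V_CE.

Thevenize the base divider: V_Th = V_CC·R_2/(R_1+R_2) = 14×18/65 = 3.88 V, R_Th = R_1‖R_2 = 13 kΩ.
Base-emitter loop: V_Th = I_B·R_Th + V_BE + (β+1)I_B·R_E, so I_B = (3.88 − 0.7) / (13 + 121×1) = 0.0237 mA.
I_C = β·I_B = 120×0.0237 = 2.84 mA, and I_E = (β+1)I_B = 2.87 mA.
V_CE = V_CC − I_C·R_C − I_E·R_E = 14 − 2.84×2.2 − 2.87×1 = 4.87 V.
V_CE = 4.87 V > 0.2 V confirms active-region operation.

I_C ≈ 2.8 mA, V_CE ≈ 4.9 V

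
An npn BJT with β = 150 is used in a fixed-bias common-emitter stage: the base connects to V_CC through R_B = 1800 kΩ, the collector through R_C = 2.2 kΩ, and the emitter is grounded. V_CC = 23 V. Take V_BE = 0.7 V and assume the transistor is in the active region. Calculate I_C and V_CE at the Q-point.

I_C ≈ 1.9 mA, V_CE ≈ 19 V

Base loop: V_CC = I_B·R_B + V_BE, so I_B = (23 − 0.7)/1800 kΩ = 0.0124 mA.
In the active region I_C = β·I_B = 150 × 0.0124 = 1.86 mA.
Collector loop: V_CE = V_CC − I_C·R_C = 23 − 1.86×2.2 = 18.9 V.
Since V_CE = 18.9 V > V_CE(sat) ≈ 0.2 V, the transistor is in the active region as assumed.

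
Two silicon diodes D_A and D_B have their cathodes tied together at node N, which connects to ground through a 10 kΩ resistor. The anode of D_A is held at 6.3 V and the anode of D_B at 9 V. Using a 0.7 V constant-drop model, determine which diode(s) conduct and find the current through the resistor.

Assume both conduct. Then node N would need to be at both 6.3−0.7 = 5.6 V and 9−0.7 = 8.3 V, which is impossible.
Assume only D_B conducts: V_N = 9 − 0.7 = 8.3 V, so I_R = 8.3/10 = 0.83 mA.
Check D_A: its anode-to-cathode voltage is 6.3 − 8.3 = -2 V < 0.7 V, so it is off. The assumption is consistent.

Only D_B conducts; I_R ≈ 0.83 mA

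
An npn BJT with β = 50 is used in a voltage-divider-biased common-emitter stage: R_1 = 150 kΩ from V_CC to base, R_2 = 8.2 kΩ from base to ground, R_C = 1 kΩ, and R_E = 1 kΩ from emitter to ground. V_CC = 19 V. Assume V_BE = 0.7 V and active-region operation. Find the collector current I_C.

I_C ≈ 0.24 mA

Thevenize the base divider: V_Th = V_CC·R_2/(R_1+R_2) = 19×8.2/158 = 0.985 V, R_Th = R_1‖R_2 = 7.77 kΩ.
Base-emitter loop: V_Th = I_B·R_Th + V_BE + (β+1)I_B·R_E, so I_B = (0.985 − 0.7) / (7.77 + 51×1) = 0.00485 mA.
I_C = β·I_B = 50×0.00485 = 0.242 mA, and I_E = (β+1)I_B = 0.247 mA.
V_CE = V_CC − I_C·R_C − I_E·R_E = 19 − 0.242×1 − 0.247×1 = 18.5 V.
V_CE = 18.5 V > 0.2 V confirms active-region operation.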